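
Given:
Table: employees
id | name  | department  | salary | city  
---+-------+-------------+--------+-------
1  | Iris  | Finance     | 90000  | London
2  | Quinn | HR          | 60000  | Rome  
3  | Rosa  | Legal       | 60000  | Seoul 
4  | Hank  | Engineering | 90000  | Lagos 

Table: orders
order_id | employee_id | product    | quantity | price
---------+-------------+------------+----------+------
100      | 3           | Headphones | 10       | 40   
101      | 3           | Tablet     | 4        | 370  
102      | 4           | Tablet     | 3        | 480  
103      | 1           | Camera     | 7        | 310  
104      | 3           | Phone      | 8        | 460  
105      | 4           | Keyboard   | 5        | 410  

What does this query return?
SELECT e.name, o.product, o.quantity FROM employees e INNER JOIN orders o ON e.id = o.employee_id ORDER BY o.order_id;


Joining employees.id = orders.employee_id:
  employee Rosa (id=3) -> order Headphones
  employee Rosa (id=3) -> order Tablet
  employee Hank (id=4) -> order Tablet
  employee Iris (id=1) -> order Camera
  employee Rosa (id=3) -> order Phone
  employee Hank (id=4) -> order Keyboard


6 rows:
Rosa, Headphones, 10
Rosa, Tablet, 4
Hank, Tablet, 3
Iris, Camera, 7
Rosa, Phone, 8
Hank, Keyboard, 5


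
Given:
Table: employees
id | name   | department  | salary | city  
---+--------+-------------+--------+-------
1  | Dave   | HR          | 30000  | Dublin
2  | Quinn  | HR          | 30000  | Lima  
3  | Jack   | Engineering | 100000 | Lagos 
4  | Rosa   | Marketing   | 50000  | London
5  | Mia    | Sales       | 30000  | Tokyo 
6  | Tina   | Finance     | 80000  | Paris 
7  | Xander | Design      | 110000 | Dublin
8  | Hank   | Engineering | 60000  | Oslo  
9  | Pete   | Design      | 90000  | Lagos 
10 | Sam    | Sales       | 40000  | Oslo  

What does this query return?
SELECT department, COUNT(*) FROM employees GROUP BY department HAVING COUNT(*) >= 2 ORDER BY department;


Groups with count >= 2:
  Design: 2 -> PASS
  Engineering: 2 -> PASS
  HR: 2 -> PASS
  Sales: 2 -> PASS
  Finance: 1 -> filtered out
  Marketing: 1 -> filtered out


4 groups:
Design, 2
Engineering, 2
HR, 2
Sales, 2


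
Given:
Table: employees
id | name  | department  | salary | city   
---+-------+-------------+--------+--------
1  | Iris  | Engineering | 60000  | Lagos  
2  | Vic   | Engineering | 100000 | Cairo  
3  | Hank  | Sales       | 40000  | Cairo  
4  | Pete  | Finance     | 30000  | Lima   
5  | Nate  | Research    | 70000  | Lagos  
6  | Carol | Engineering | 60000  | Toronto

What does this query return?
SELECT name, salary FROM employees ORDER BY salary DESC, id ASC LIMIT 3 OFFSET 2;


Sort by salary DESC (id ASC tiebreak), then skip 2 and take 3
Rows 3 through 5

3 rows:
Iris, 60000
Carol, 60000
Hank, 40000


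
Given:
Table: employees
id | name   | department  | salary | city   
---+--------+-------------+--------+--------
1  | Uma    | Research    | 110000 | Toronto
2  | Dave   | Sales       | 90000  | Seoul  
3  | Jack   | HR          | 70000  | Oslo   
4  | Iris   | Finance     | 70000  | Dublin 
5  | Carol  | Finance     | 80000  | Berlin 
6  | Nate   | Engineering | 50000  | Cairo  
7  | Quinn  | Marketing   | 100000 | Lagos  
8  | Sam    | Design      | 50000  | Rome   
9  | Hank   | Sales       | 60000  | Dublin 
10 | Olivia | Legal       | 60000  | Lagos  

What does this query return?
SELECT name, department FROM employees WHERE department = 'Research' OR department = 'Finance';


Filtering: department = 'Research' OR 'Finance'
Matching: 3 rows

3 rows:
Uma, Research
Iris, Finance
Carol, Finance


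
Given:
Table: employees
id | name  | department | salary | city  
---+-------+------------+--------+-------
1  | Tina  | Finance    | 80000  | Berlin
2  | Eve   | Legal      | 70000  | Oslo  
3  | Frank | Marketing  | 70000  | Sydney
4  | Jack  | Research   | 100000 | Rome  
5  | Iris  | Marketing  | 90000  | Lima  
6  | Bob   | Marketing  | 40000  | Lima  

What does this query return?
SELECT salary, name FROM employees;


Projecting columns: salary, name

6 rows:
80000, Tina
70000, Eve
70000, Frank
100000, Jack
90000, Iris
40000, Bob


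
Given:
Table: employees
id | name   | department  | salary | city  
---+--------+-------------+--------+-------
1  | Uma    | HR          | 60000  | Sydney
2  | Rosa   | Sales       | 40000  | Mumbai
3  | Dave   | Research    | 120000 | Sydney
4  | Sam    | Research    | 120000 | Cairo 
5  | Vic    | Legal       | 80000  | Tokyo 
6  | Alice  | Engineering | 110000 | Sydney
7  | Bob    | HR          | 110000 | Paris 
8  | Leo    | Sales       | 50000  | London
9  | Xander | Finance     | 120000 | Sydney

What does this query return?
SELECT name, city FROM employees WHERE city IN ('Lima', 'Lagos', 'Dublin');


Filtering: city IN ('Lima', 'Lagos', 'Dublin')
Matching: 0 rows

Empty result set (0 rows)


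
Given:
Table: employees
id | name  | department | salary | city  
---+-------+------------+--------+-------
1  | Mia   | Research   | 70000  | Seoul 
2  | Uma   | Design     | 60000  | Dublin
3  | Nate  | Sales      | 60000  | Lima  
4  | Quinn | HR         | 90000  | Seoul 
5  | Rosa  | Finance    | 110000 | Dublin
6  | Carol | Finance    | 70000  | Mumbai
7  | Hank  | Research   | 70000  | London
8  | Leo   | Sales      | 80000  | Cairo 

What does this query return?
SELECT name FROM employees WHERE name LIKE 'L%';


LIKE 'L%' matches names starting with 'L'
Matching: 1

1 rows:
Leo


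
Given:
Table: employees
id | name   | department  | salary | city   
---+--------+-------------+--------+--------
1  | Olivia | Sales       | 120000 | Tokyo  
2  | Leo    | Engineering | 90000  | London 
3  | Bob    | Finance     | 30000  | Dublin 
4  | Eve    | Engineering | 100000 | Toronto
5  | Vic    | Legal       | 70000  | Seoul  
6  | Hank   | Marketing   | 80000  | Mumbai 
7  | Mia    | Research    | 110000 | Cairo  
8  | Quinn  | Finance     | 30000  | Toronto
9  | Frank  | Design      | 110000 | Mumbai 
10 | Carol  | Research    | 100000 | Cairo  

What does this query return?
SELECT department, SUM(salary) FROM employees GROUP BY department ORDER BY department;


Summing salary within each department:
  Design: 110000 = 110000
  Engineering: 90000 + 100000 = 190000
  Finance: 30000 + 30000 = 60000
  Legal: 70000 = 70000
  Marketing: 80000 = 80000
  Research: 110000 + 100000 = 210000
  Sales: 120000 = 120000


7 groups:
Design, 110000
Engineering, 190000
Finance, 60000
Legal, 70000
Marketing, 80000
Research, 210000
Sales, 120000


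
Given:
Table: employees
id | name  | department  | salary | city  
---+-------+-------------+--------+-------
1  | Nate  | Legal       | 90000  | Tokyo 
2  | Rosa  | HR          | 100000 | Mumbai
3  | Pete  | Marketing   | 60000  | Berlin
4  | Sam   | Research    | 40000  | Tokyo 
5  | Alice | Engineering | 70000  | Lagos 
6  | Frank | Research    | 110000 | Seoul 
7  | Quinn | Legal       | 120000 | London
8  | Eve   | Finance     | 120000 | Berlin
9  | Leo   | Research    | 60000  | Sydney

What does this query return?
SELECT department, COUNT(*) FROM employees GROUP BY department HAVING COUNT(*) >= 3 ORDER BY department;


Groups with count >= 3:
  Research: 3 -> PASS
  Engineering: 1 -> filtered out
  Finance: 1 -> filtered out
  HR: 1 -> filtered out
  Legal: 2 -> filtered out
  Marketing: 1 -> filtered out


1 groups:
Research, 3


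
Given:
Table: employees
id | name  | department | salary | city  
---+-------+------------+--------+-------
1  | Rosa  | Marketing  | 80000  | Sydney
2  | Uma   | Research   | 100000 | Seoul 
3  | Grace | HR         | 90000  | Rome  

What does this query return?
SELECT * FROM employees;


SELECT * returns all 3 rows with all columns

3 rows:
1, Rosa, Marketing, 80000, Sydney
2, Uma, Research, 100000, Seoul
3, Grace, HR, 90000, Rome


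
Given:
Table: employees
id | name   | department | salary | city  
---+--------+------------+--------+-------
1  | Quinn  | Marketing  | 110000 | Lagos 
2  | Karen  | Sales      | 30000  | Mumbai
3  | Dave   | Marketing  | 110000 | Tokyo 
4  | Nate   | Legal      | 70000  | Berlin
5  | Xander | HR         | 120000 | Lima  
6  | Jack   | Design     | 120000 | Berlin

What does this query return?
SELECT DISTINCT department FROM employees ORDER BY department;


All 'department' values (row order): Marketing, Sales, Marketing, Legal, HR, Design
Removing duplicates leaves 5 unique value(s).

5 values:
Design
HR
Legal
Marketing
Sales


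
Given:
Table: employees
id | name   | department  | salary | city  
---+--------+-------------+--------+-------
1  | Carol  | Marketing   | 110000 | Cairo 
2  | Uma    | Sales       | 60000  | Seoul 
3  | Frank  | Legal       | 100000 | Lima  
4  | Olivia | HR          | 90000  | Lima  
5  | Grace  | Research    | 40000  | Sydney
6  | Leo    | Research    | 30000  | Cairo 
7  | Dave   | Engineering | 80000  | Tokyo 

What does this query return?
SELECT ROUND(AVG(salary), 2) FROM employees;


SUM(salary) = 510000
COUNT = 7
ROUND(AVG, 2) = ROUND(510000 / 7, 2) = 72857.14

72857.14


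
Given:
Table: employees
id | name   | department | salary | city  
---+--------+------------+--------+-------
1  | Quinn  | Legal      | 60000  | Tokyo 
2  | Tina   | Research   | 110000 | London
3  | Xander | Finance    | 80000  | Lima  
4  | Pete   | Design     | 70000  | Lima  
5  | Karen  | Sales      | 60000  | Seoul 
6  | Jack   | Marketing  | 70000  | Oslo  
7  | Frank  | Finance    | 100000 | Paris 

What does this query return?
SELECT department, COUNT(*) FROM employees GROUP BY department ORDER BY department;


Assigning each row to its department group:
  Quinn -> Legal
  Tina -> Research
  Xander -> Finance
  Pete -> Design
  Karen -> Sales
  Jack -> Marketing
  Frank -> Finance


6 groups:
Design, 1
Finance, 2
Legal, 1
Marketing, 1
Research, 1
Sales, 1


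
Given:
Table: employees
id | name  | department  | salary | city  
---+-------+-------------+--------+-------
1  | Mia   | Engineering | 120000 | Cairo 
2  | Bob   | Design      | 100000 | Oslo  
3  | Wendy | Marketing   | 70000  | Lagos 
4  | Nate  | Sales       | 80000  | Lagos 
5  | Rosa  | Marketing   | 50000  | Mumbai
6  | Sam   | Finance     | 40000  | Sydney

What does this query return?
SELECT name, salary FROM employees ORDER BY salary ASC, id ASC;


Sorting by salary ASC, then id ASC for ties

6 rows:
Sam, 40000
Rosa, 50000
Wendy, 70000
Nate, 80000
Bob, 100000
Mia, 120000


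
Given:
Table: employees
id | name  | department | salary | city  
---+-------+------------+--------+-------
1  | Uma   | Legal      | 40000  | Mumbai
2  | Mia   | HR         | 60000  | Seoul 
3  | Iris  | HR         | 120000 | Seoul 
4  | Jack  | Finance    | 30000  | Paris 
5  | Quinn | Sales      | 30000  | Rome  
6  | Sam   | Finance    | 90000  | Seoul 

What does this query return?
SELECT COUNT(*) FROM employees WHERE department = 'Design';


Counting rows where department = 'Design'


0


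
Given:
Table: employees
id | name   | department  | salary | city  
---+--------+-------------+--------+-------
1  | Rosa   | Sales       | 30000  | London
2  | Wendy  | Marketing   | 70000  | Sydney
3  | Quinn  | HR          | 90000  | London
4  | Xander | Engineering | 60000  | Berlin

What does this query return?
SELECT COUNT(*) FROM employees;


COUNT(*) counts all rows

4


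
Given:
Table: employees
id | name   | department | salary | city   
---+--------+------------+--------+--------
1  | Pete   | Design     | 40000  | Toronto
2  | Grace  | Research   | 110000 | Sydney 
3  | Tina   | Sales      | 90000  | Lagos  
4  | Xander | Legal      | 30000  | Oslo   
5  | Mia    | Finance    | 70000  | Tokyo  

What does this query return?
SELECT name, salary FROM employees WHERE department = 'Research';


Filtering: department = 'Research'
Matching rows: 1

1 rows:
Grace, 110000


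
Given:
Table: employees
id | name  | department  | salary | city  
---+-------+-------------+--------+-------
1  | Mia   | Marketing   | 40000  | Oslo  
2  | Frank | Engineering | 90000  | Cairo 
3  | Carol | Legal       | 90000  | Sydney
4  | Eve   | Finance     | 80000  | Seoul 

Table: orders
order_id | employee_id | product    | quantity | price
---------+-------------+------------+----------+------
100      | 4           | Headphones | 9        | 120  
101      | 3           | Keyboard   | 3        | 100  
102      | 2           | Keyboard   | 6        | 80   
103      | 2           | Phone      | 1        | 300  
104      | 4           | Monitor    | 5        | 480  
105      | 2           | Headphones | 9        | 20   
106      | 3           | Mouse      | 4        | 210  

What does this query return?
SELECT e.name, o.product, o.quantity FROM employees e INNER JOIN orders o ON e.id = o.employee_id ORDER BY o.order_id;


Joining employees.id = orders.employee_id:
  employee Eve (id=4) -> order Headphones
  employee Carol (id=3) -> order Keyboard
  employee Frank (id=2) -> order Keyboard
  employee Frank (id=2) -> order Phone
  employee Eve (id=4) -> order Monitor
  employee Frank (id=2) -> order Headphones
  employee Carol (id=3) -> order Mouse


7 rows:
Eve, Headphones, 9
Carol, Keyboard, 3
Frank, Keyboard, 6
Frank, Phone, 1
Eve, Monitor, 5
Frank, Headphones, 9
Carol, Mouse, 4


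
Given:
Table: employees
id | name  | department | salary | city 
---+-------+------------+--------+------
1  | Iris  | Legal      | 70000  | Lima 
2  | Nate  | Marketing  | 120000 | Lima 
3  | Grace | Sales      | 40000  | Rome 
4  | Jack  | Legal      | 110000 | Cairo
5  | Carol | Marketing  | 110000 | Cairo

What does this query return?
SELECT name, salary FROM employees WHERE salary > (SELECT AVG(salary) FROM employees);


Subquery: AVG(salary) = 90000.0
Filtering: salary > 90000.0
  Nate (120000) -> MATCH
  Jack (110000) -> MATCH
  Carol (110000) -> MATCH


3 rows:
Nate, 120000
Jack, 110000
Carol, 110000


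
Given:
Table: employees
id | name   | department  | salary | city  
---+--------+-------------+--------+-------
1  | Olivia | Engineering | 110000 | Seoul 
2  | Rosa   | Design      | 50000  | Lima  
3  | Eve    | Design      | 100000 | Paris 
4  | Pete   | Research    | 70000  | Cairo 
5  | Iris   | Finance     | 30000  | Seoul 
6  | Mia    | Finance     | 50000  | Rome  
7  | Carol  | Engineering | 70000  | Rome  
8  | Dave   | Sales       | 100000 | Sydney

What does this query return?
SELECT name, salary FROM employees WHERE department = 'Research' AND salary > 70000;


Filtering: department = 'Research' AND salary > 70000
Matching: 0 rows

Empty result set (0 rows)


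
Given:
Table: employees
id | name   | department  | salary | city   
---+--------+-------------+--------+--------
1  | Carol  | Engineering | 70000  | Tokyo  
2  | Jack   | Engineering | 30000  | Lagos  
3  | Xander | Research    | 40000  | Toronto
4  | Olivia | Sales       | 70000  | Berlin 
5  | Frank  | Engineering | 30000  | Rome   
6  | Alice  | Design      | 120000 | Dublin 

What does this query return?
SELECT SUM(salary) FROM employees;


SUM(salary) = 70000 + 30000 + 40000 + 70000 + 30000 + 120000 = 360000

360000


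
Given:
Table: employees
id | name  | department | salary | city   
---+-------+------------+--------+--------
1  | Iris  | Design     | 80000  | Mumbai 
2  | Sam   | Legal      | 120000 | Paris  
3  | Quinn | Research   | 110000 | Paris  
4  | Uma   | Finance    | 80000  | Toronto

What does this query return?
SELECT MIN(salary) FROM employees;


Salaries: 80000, 120000, 110000, 80000
MIN = 80000

80000


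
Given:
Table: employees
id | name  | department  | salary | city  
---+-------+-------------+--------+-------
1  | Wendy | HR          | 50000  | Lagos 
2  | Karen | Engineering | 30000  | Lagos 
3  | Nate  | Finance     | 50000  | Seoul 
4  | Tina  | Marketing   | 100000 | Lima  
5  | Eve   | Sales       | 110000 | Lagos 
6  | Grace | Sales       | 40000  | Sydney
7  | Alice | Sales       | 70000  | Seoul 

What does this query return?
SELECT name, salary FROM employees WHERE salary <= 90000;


Filtering: salary <= 90000
Matching: 5 rows

5 rows:
Wendy, 50000
Karen, 30000
Nate, 50000
Grace, 40000
Alice, 70000


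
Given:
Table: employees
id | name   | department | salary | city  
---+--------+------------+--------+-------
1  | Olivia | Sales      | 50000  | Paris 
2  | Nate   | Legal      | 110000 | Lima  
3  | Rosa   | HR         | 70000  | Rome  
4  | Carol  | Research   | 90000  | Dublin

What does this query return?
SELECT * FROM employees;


SELECT * returns all 4 rows with all columns

4 rows:
1, Olivia, Sales, 50000, Paris
2, Nate, Legal, 110000, Lima
3, Rosa, HR, 70000, Rome
4, Carol, Research, 90000, Dublin


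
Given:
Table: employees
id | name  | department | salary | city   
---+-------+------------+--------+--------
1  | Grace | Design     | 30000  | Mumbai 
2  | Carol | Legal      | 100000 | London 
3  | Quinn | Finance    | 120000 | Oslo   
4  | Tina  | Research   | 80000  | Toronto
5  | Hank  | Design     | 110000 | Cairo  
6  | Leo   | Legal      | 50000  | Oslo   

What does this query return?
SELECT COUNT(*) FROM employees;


COUNT(*) counts all rows

6


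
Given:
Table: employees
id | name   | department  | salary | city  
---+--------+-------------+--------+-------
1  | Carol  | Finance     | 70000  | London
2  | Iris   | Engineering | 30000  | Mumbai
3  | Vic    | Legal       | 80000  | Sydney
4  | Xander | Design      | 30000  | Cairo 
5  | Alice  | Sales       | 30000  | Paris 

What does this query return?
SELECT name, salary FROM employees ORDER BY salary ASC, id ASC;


Sorting by salary ASC, then id ASC for ties

5 rows:
Iris, 30000
Xander, 30000
Alice, 30000
Carol, 70000
Vic, 80000


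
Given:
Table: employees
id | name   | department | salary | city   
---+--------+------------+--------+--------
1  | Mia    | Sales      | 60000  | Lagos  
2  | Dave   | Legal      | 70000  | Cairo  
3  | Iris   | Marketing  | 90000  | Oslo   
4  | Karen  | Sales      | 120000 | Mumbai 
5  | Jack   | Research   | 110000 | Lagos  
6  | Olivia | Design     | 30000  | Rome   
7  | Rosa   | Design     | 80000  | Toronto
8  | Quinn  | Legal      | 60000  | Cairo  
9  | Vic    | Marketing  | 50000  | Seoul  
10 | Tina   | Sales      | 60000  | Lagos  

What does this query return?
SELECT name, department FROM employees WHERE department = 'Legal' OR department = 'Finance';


Filtering: department = 'Legal' OR 'Finance'
Matching: 2 rows

2 rows:
Dave, Legal
Quinn, Legal


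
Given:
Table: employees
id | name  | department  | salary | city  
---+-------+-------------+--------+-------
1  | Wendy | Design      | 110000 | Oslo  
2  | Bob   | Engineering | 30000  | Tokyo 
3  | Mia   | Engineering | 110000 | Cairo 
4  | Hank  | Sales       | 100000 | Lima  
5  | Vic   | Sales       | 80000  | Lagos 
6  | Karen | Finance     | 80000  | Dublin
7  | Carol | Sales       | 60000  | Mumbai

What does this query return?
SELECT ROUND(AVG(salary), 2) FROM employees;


SUM(salary) = 570000
COUNT = 7
ROUND(AVG, 2) = ROUND(570000 / 7, 2) = 81428.57

81428.57


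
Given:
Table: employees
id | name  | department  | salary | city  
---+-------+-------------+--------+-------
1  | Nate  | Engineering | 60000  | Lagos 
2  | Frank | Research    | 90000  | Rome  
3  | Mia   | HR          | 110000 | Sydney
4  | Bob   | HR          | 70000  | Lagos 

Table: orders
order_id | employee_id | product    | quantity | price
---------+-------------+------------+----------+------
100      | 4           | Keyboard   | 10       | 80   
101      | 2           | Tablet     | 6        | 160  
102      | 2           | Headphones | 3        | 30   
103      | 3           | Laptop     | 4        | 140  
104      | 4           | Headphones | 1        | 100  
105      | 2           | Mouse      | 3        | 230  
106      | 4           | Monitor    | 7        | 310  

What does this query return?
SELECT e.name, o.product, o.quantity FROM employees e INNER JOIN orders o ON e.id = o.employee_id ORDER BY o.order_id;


Joining employees.id = orders.employee_id:
  employee Bob (id=4) -> order Keyboard
  employee Frank (id=2) -> order Tablet
  employee Frank (id=2) -> order Headphones
  employee Mia (id=3) -> order Laptop
  employee Bob (id=4) -> order Headphones
  employee Frank (id=2) -> order Mouse
  employee Bob (id=4) -> order Monitor


7 rows:
Bob, Keyboard, 10
Frank, Tablet, 6
Frank, Headphones, 3
Mia, Laptop, 4
Bob, Headphones, 1
Frank, Mouse, 3
Bob, Monitor, 7


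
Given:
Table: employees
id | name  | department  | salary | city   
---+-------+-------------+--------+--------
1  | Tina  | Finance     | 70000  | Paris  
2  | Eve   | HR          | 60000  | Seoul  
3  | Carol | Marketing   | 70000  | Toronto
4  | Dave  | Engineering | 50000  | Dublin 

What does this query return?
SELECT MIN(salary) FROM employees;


Salaries: 70000, 60000, 70000, 50000
MIN = 50000

50000


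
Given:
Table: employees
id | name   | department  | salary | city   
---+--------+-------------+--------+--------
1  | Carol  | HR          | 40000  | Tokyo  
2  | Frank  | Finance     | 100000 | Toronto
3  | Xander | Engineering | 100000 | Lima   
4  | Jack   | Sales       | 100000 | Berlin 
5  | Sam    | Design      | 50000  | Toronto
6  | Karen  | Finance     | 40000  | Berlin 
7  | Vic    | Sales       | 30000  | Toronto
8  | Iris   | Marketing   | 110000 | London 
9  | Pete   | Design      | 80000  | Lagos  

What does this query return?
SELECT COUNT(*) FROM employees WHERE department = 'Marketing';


Counting rows where department = 'Marketing'
  Iris -> MATCH


1


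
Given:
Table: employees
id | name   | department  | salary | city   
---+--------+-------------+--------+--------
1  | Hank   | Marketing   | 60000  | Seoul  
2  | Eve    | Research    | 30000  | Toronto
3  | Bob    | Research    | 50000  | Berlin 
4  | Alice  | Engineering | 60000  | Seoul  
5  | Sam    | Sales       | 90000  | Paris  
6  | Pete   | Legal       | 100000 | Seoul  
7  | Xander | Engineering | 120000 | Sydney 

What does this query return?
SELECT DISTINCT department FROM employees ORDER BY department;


All 'department' values (row order): Marketing, Research, Research, Engineering, Sales, Legal, Engineering
Removing duplicates leaves 5 unique value(s).

5 values:
Engineering
Legal
Marketing
Research
Sales


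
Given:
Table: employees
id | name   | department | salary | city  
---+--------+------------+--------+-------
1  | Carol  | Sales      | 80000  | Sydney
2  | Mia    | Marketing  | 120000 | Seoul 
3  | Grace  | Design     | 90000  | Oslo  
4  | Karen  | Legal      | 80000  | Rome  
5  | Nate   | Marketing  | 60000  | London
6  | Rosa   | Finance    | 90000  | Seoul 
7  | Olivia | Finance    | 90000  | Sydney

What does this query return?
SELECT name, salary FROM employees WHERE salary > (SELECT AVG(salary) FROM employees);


Subquery: AVG(salary) = 87142.86
Filtering: salary > 87142.86
  Mia (120000) -> MATCH
  Grace (90000) -> MATCH
  Rosa (90000) -> MATCH
  Olivia (90000) -> MATCH


4 rows:
Mia, 120000
Grace, 90000
Rosa, 90000
Olivia, 90000


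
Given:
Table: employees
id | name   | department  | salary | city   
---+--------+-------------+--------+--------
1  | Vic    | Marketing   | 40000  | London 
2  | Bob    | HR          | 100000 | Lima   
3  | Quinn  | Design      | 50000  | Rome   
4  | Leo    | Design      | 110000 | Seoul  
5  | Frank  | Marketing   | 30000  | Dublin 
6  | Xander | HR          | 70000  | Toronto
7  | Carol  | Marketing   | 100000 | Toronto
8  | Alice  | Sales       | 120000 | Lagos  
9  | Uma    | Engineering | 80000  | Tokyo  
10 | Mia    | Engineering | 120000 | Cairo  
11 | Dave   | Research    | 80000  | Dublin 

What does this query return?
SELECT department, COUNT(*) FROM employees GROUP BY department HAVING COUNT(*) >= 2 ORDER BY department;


Groups with count >= 2:
  Design: 2 -> PASS
  Engineering: 2 -> PASS
  HR: 2 -> PASS
  Marketing: 3 -> PASS
  Research: 1 -> filtered out
  Sales: 1 -> filtered out


4 groups:
Design, 2
Engineering, 2
HR, 2
Marketing, 3


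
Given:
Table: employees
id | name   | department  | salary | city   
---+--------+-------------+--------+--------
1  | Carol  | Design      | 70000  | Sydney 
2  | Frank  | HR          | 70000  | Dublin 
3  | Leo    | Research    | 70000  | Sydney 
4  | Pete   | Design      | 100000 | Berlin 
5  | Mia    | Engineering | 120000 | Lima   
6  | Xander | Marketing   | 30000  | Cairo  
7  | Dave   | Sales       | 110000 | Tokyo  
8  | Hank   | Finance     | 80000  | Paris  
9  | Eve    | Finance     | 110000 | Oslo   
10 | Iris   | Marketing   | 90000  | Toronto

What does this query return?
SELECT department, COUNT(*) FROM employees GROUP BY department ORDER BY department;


Assigning each row to its department group:
  Carol -> Design
  Frank -> HR
  Leo -> Research
  Pete -> Design
  Mia -> Engineering
  Xander -> Marketing
  Dave -> Sales
  Hank -> Finance
  Eve -> Finance
  Iris -> Marketing


7 groups:
Design, 2
Engineering, 1
Finance, 2
HR, 1
Marketing, 2
Research, 1
Sales, 1


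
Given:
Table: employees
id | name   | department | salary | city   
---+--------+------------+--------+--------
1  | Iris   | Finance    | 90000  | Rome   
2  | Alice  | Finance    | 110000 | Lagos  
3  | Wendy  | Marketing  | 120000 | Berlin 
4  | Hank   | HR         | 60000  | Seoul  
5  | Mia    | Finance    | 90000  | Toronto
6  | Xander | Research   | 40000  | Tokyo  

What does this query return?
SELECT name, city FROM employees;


Projecting columns: name, city

6 rows:
Iris, Rome
Alice, Lagos
Wendy, Berlin
Hank, Seoul
Mia, Toronto
Xander, Tokyo


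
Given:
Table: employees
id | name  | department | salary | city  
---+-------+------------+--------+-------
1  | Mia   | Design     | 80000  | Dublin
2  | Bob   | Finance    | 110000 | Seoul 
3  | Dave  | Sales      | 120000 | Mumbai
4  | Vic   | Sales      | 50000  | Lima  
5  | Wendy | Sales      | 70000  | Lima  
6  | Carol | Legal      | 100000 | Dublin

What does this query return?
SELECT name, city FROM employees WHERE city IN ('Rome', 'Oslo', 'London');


Filtering: city IN ('Rome', 'Oslo', 'London')
Matching: 0 rows

Empty result set (0 rows)


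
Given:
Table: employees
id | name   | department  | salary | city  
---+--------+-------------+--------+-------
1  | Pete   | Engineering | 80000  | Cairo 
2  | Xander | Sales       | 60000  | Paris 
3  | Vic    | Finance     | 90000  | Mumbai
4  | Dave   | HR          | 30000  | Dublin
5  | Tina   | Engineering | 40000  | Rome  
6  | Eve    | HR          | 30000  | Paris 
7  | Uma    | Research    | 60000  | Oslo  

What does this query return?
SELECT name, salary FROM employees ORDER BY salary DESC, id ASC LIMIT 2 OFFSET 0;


Sort by salary DESC (id ASC tiebreak), then skip 0 and take 2
Rows 1 through 2

2 rows:
Vic, 90000
Pete, 80000


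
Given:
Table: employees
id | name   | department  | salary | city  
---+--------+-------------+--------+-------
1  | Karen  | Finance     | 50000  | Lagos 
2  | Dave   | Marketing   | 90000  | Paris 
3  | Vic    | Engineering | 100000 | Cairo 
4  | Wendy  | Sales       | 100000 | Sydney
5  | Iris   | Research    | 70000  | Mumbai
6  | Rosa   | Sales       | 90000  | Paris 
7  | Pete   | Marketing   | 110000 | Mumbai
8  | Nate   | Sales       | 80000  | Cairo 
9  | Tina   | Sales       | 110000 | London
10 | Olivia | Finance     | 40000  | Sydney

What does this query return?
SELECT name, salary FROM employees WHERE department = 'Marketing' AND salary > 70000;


Filtering: department = 'Marketing' AND salary > 70000
Matching: 2 rows

2 rows:
Dave, 90000
Pete, 110000


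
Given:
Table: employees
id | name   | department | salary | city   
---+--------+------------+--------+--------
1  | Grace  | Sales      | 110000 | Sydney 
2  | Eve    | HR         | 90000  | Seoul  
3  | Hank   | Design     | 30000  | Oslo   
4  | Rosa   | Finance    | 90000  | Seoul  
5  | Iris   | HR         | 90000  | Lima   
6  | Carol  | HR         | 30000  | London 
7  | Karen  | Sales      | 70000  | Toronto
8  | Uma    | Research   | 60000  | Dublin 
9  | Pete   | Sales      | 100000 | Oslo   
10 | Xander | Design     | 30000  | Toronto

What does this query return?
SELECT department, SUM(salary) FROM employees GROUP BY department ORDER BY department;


Summing salary within each department:
  Design: 30000 + 30000 = 60000
  Finance: 90000 = 90000
  HR: 90000 + 90000 + 30000 = 210000
  Research: 60000 = 60000
  Sales: 110000 + 70000 + 100000 = 280000


5 groups:
Design, 60000
Finance, 90000
HR, 210000
Research, 60000
Sales, 280000


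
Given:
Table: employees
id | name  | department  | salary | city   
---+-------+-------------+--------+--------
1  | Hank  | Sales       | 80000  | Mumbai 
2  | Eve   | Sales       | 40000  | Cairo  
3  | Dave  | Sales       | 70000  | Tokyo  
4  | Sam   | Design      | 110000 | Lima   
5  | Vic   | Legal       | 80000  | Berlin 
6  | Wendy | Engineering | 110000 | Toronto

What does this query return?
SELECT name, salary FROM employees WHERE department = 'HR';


Filtering: department = 'HR'
Matching rows: 0

Empty result set (0 rows)


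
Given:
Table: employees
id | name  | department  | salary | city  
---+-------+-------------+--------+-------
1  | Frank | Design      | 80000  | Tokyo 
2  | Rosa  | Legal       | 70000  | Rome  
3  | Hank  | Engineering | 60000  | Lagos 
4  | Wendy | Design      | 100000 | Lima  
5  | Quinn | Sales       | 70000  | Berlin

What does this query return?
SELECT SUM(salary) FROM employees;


SUM(salary) = 80000 + 70000 + 60000 + 100000 + 70000 = 380000

380000


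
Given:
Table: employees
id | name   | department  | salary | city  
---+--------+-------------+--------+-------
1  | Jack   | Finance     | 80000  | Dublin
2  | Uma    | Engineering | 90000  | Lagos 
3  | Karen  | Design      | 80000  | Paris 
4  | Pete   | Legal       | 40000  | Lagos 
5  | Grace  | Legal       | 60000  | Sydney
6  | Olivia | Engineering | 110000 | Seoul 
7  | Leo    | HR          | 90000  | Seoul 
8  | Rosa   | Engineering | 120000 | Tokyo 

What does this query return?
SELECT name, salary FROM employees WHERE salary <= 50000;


Filtering: salary <= 50000
Matching: 1 rows

1 rows:
Pete, 40000


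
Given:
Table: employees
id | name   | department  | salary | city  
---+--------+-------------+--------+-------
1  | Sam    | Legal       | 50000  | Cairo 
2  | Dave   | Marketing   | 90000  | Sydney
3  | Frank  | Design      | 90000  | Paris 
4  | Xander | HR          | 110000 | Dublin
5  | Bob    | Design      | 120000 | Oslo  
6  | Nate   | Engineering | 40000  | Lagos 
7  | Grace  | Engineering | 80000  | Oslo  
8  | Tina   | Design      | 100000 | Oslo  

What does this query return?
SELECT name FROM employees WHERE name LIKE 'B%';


LIKE 'B%' matches names starting with 'B'
Matching: 1

1 rows:
Bob


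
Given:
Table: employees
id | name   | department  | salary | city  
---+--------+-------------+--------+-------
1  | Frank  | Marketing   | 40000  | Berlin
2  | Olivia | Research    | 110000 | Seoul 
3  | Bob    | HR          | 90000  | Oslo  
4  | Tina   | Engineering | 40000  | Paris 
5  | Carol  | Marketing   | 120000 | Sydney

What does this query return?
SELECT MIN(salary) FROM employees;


Salaries: 40000, 110000, 90000, 40000, 120000
MIN = 40000

40000


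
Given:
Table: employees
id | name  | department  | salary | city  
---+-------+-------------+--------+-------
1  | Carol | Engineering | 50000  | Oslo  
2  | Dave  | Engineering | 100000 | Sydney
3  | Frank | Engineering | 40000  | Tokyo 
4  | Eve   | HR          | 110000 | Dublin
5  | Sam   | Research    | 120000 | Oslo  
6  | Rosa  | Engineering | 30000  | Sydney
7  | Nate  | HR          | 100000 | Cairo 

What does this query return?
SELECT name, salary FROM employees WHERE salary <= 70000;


Filtering: salary <= 70000
Matching: 3 rows

3 rows:
Carol, 50000
Frank, 40000
Rosa, 30000


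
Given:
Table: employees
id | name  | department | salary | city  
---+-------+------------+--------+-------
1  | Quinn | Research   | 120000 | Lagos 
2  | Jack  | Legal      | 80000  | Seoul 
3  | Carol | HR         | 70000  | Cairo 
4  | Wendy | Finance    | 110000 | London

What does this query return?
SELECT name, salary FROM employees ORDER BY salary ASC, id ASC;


Sorting by salary ASC, then id ASC for ties

4 rows:
Carol, 70000
Jack, 80000
Wendy, 110000
Quinn, 120000


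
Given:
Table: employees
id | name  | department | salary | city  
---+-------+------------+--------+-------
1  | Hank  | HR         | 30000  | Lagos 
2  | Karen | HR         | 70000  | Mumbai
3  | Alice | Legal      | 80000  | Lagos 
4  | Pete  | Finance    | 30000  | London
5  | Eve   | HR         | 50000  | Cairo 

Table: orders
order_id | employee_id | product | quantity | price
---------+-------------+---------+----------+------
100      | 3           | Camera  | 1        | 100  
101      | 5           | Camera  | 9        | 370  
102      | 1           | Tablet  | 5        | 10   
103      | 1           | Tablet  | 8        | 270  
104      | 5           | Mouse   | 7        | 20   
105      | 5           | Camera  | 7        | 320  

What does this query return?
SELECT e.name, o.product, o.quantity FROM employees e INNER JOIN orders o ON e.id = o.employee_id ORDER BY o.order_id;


Joining employees.id = orders.employee_id:
  employee Alice (id=3) -> order Camera
  employee Eve (id=5) -> order Camera
  employee Hank (id=1) -> order Tablet
  employee Hank (id=1) -> order Tablet
  employee Eve (id=5) -> order Mouse
  employee Eve (id=5) -> order Camera


6 rows:
Alice, Camera, 1
Eve, Camera, 9
Hank, Tablet, 5
Hank, Tablet, 8
Eve, Mouse, 7
Eve, Camera, 7


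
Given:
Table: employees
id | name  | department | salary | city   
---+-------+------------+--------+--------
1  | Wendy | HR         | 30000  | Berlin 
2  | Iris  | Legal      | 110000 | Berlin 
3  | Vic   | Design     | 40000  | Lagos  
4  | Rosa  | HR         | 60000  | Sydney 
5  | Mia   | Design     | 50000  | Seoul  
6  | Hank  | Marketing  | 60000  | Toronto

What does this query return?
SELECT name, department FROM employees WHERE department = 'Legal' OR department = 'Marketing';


Filtering: department = 'Legal' OR 'Marketing'
Matching: 2 rows

2 rows:
Iris, Legal
Hank, Marketing


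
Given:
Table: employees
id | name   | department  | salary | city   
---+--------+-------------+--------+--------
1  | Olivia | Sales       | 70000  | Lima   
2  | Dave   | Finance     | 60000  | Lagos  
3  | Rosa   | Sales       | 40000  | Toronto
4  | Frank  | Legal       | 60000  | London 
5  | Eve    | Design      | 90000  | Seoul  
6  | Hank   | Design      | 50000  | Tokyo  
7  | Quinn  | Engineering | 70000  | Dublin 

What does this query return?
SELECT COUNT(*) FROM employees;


COUNT(*) counts all rows

7


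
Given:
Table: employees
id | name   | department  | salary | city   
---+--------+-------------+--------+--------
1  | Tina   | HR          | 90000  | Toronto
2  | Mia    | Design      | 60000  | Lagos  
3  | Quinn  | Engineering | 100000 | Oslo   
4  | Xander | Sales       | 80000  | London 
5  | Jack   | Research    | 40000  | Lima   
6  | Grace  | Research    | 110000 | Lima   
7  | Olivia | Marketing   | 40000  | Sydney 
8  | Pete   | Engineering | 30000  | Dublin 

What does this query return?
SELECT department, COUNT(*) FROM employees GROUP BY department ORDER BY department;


Assigning each row to its department group:
  Tina -> HR
  Mia -> Design
  Quinn -> Engineering
  Xander -> Sales
  Jack -> Research
  Grace -> Research
  Olivia -> Marketing
  Pete -> Engineering


6 groups:
Design, 1
Engineering, 2
HR, 1
Marketing, 1
Research, 2
Sales, 1


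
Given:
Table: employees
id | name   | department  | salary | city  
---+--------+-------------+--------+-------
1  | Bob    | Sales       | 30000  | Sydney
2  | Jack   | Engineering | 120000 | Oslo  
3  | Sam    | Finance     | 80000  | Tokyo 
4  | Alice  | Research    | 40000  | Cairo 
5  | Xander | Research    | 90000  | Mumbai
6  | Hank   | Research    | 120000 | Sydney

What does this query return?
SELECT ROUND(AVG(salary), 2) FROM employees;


SUM(salary) = 480000
COUNT = 6
ROUND(AVG, 2) = ROUND(480000 / 6, 2) = 80000.0

80000.0


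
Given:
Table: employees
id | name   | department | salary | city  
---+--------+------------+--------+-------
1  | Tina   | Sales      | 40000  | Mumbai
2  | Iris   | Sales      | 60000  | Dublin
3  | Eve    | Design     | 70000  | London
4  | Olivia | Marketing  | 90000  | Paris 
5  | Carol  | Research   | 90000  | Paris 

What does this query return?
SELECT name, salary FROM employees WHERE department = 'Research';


Filtering: department = 'Research'
Matching rows: 1

1 rows:
Carol, 90000


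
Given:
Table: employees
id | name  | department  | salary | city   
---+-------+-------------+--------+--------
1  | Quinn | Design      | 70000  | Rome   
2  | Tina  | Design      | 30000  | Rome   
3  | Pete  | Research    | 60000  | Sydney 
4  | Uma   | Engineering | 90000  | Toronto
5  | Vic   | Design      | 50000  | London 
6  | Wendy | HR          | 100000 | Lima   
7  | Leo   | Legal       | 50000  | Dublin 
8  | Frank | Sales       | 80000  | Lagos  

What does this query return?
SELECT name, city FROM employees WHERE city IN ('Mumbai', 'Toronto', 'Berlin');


Filtering: city IN ('Mumbai', 'Toronto', 'Berlin')
Matching: 1 rows

1 rows:
Uma, Toronto


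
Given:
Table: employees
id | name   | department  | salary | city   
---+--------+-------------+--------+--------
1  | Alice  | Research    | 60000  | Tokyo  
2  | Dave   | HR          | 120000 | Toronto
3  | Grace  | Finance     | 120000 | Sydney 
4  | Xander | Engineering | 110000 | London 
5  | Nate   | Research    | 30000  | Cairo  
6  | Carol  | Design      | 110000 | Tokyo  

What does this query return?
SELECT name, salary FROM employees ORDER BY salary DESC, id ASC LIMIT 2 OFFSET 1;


Sort by salary DESC (id ASC tiebreak), then skip 1 and take 2
Rows 2 through 3

2 rows:
Grace, 120000
Xander, 110000


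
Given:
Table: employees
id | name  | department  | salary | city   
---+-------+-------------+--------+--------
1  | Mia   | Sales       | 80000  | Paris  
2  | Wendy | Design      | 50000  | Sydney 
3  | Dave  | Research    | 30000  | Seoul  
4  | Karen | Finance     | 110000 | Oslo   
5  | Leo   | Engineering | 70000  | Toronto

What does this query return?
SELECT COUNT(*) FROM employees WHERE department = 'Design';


Counting rows where department = 'Design'
  Wendy -> MATCH


1


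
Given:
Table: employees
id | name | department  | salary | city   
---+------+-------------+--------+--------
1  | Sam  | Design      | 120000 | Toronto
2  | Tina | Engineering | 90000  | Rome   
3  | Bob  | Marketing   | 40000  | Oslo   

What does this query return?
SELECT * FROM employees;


SELECT * returns all 3 rows with all columns

3 rows:
1, Sam, Design, 120000, Toronto
2, Tina, Engineering, 90000, Rome
3, Bob, Marketing, 40000, Oslo


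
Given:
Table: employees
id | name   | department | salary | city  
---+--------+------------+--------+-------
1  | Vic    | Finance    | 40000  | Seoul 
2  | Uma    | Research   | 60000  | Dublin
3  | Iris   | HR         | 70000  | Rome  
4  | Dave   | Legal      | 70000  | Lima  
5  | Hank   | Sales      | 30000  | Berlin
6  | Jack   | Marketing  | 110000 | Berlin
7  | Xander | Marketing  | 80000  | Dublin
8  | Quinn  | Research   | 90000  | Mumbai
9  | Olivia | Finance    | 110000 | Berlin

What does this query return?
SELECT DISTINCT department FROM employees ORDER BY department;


All 'department' values (row order): Finance, Research, HR, Legal, Sales, Marketing, Marketing, Research, Finance
Removing duplicates leaves 6 unique value(s).

6 values:
Finance
HR
Legal
Marketing
Research
Sales


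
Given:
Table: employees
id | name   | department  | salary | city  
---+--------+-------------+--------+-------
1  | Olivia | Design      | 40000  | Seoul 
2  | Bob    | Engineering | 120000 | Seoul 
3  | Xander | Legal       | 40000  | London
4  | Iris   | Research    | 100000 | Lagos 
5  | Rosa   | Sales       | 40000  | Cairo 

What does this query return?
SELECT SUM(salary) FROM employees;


SUM(salary) = 40000 + 120000 + 40000 + 100000 + 40000 = 340000

340000


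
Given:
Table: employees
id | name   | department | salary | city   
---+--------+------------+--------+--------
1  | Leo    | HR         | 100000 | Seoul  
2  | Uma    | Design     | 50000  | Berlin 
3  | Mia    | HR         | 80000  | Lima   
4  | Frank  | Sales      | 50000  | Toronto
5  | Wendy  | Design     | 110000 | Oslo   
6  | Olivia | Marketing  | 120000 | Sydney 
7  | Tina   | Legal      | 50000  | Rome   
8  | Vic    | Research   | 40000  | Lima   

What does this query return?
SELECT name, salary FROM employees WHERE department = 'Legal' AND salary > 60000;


Filtering: department = 'Legal' AND salary > 60000
Matching: 0 rows

Empty result set (0 rows)
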